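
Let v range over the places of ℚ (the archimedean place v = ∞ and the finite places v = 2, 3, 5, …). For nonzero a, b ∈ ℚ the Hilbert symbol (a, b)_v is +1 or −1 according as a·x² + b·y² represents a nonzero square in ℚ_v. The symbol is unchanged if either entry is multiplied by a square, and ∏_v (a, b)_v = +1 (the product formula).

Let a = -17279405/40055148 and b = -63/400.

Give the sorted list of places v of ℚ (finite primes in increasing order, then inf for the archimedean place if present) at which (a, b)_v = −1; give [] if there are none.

Mod squares: a ≡ -15, b ≡ -7. Check v ∈ {∞, 2, 3, 5, 7, 11, 13, 29}.
v=7: a=7^-2·(≡3), b=7^1·(≡5) mod 7; (3|7)=-1, (5|7)=-1; (−1)^{-2·1·3}·(-1)^1·(-1)^-2 = -1.
v=13: a=13^4·(≡2), b=13^0·(≡8) mod 13; (2|13)=-1, (8|13)=-1; (−1)^{4·0·6}·(-1)^0·(-1)^4 = +1.
v=∞: -15 < 0 and -7 < 0  ⇒  (a,b)_∞ = -1.
v=29: a=29^-2·(≡10), b=29^0·(≡25) mod 29; (10|29)=-1, (25|29)=+1; (−1)^{-2·0·14}·(-1)^0·(+1)^-2 = +1.
v=11: a=11^2·(≡8), b=11^0·(≡9) mod 11; (8|11)=-1, (9|11)=+1; (−1)^{2·0·5}·(-1)^0·(+1)^2 = +1.
v=2: v_2(a)=-2, v_2(b)=-4; units ≡ 1, 1 (mod 8); ε·ε+αω+βω = 0·0+-2·0+-4·0 ≡ 0  ⇒  (a,b)_2 = +1.
v=3: a=3^-5·(≡1), b=3^2·(≡2) mod 3; (1|3)=+1, (2|3)=-1; (−1)^{-5·2·1}·(+1)^2·(-1)^-5 = -1.
v=5: a=5^1·(≡3), b=5^-2·(≡2) mod 5; (3|5)=-1, (2|5)=-1; (−1)^{1·-2·2}·(-1)^-2·(-1)^1 = -1.
|Ram(-15, -7)| = 4, even; anisotropic at {3, 5, 7, ∞}.

[3, 5, 7, inf]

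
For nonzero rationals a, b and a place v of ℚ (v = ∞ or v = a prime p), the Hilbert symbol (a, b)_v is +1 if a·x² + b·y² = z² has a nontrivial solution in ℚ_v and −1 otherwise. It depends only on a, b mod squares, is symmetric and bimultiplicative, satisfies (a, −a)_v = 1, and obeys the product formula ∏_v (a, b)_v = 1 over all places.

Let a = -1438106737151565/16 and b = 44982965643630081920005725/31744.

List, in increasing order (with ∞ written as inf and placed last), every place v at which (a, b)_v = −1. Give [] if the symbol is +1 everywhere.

Mod squares: a ≡ -92970085, b ≡ 14535931. Check v ∈ {∞, 2, 3, 5, 11, 13, 19, 23, 29, 31, 37, 43}.
v=3: a=3^4·(≡2), b=3^12·(≡1) mod 3; (2|3)=-1, (1|3)=+1; (−1)^{4·12·1}·(-1)^12·(+1)^4 = +1.
v=∞: -92970085 < 0 and 14535931 > 0  ⇒  (a,b)_∞ = +1.
v=31: a=31^1·(≡29), b=31^-1·(≡30) mod 31; (29|31)=-1, (30|31)=-1; (−1)^{1·-1·15}·(-1)^-1·(-1)^1 = -1.
v=13: a=13^1·(≡11), b=13^2·(≡2) mod 13; (11|13)=-1, (2|13)=-1; (−1)^{1·2·6}·(-1)^2·(-1)^1 = -1.
v=37: a=37^1·(≡29), b=37^1·(≡28) mod 37; (29|37)=-1, (28|37)=+1; (−1)^{1·1·18}·(-1)^1·(+1)^1 = -1.
v=2: v_2(a)=-4, v_2(b)=-10; units ≡ 3, 3 (mod 8); ε·ε+αω+βω = 1·1+-4·1+-10·1 ≡ 1  ⇒  (a,b)_2 = -1.
v=19: a=19^2·(≡3), b=19^3·(≡18) mod 19; (3|19)=-1, (18|19)=-1; (−1)^{2·3·9}·(-1)^3·(-1)^2 = -1.
v=11: a=11^0·(≡5), b=11^2·(≡3) mod 11; (5|11)=+1, (3|11)=+1; (−1)^{0·2·5}·(+1)^2·(+1)^0 = +1.
v=5: a=5^1·(≡2), b=5^2·(≡1) mod 5; (2|5)=-1, (1|5)=+1; (−1)^{1·2·2}·(-1)^2·(+1)^1 = +1.
v=23: a=23^2·(≡16), b=23^3·(≡1) mod 23; (16|23)=+1, (1|23)=+1; (−1)^{2·3·11}·(+1)^3·(+1)^2 = +1.
v=43: a=43^1·(≡1), b=43^2·(≡7) mod 43; (1|43)=+1, (7|43)=-1; (−1)^{1·2·21}·(+1)^2·(-1)^1 = -1.
v=29: a=29^1·(≡3), b=29^1·(≡27) mod 29; (3|29)=-1, (27|29)=-1; (−1)^{1·1·14}·(-1)^1·(-1)^1 = +1.
Ram(-92970085, 14535931) = {2, 13, 19, 31, 37, 43}; no ℚ_2-point on the conic.

[2, 13, 19, 31, 37, 43]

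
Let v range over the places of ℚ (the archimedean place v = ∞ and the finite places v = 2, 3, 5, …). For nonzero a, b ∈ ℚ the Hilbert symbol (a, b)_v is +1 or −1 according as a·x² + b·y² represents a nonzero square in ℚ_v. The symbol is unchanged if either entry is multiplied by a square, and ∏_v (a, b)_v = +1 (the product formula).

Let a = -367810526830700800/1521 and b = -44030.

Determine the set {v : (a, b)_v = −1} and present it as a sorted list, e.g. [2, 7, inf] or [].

(a, b) ≡ (-48433, -44030) mod (ℚ^×)²; places V = {2, 3, 5, 7, 11, 13, 17, 19, 37, ∞}.
(a,b)_37: α=3, u≡15; β=1, v≡31 (mod 37); (15|37)=-1, (31|37)=-1; sign (−1)^0·-1^1·-1^3 = +1.
(a,b)_11: α=1, u≡6; β=0, v≡3 (mod 11); (6|11)=-1, (3|11)=+1; sign (−1)^0·-1^0·+1^1 = +1.
(a,b)_19: α=2, u≡4; β=0, v≡12 (mod 19); (4|19)=+1, (12|19)=-1; sign (−1)^0·+1^0·-1^2 = +1.
(a,b)_5: α=2, u≡3; β=1, v≡4 (mod 5); (3|5)=-1, (4|5)=+1; sign (−1)^0·-1^1·+1^2 = -1.
(a,b)_7: α=5, u≡1; β=1, v≡3 (mod 7); (1|7)=+1, (3|7)=-1; sign (−1)^1·+1^1·-1^5 = +1.
(a,b)_3: α=-2, u≡2; β=0, v≡1 (mod 3); (2|3)=-1, (1|3)=+1; sign (−1)^0·-1^0·+1^-2 = +1.
(a,b)_∞: sgn(-48433)=−, sgn(-44030)=−, so -1.
(a,b)_2: α=8, β=1; u≡7, v≡1 (mod 8); ε(u)ε(v)=1·0, αω(v)=8·0, βω(u)=1·0; sum ≡ 0  ⇒  +1.
(a,b)_13: α=-2, u≡7; β=0, v≡1 (mod 13); (7|13)=-1, (1|13)=+1; sign (−1)^0·-1^0·+1^-2 = +1.
(a,b)_17: α=1, u≡5; β=1, v≡11 (mod 17); (5|17)=-1, (11|17)=-1; sign (−1)^0·-1^1·-1^1 = +1.
|Ram(-48433, -44030)| = 2, even; anisotropic at {5, ∞}.

[5, inf]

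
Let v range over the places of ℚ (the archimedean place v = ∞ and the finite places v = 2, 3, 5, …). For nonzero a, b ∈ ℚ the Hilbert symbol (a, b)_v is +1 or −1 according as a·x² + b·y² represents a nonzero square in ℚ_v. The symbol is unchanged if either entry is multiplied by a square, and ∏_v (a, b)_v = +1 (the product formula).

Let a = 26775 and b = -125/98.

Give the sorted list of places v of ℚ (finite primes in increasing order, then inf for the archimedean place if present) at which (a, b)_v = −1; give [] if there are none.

(a, b) ≡ (119, -10) mod (ℚ^×)²; places V = {2, 3, 5, 7, 17, ∞}.
(a,b)_∞: sgn(119)=+, sgn(-10)=−, so +1.
(a,b)_7: α=1, u≡3; β=-2, v≡4 (mod 7); (3|7)=-1, (4|7)=+1; sign (−1)^0·-1^-2·+1^1 = +1.
(a,b)_17: α=1, u≡11; β=0, v≡10 (mod 17); (11|17)=-1, (10|17)=-1; sign (−1)^0·-1^0·-1^1 = -1.
(a,b)_2: α=0, β=-1; u≡7, v≡3 (mod 8); ε(u)ε(v)=1·1, αω(v)=0·1, βω(u)=-1·0; sum ≡ 1  ⇒  -1.
(a,b)_3: α=2, u≡2; β=0, v≡2 (mod 3); (2|3)=-1, (2|3)=-1; sign (−1)^0·-1^0·-1^2 = +1.
(a,b)_5: α=2, u≡1; β=3, v≡3 (mod 5); (1|5)=+1, (3|5)=-1; sign (−1)^0·+1^3·-1^2 = +1.
(119, -10 / ℚ) ramifies at {2, 17}: a division algebra.

[2, 17]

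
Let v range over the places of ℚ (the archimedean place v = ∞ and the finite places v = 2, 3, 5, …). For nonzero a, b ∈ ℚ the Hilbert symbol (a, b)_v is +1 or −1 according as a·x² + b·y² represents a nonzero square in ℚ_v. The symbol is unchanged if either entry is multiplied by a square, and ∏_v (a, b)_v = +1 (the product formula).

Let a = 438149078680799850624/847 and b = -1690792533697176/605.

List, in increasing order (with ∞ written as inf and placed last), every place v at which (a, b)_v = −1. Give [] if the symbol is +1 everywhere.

Mod squares: a ≡ 5114382, b ≡ -2030. Check v ∈ {∞, 2, 3, 5, 7, 11, 13, 17, 19, 29}.
v=13: a=13^3·(≡7), b=13^2·(≡11) mod 13; (7|13)=-1, (11|13)=-1; (−1)^{3·2·6}·(-1)^2·(-1)^3 = -1.
v=19: a=19^3·(≡17), b=19^2·(≡15) mod 19; (17|19)=+1, (15|19)=-1; (−1)^{3·2·9}·(+1)^2·(-1)^3 = -1.
v=3: a=3^13·(≡2), b=3^10·(≡1) mod 3; (2|3)=-1, (1|3)=+1; (−1)^{13·10·1}·(-1)^10·(+1)^13 = +1.
v=17: a=17^3·(≡14), b=17^2·(≡5) mod 17; (14|17)=-1, (5|17)=-1; (−1)^{3·2·8}·(-1)^2·(-1)^3 = -1.
v=5: a=5^0·(≡2), b=5^-1·(≡4) mod 5; (2|5)=-1, (4|5)=+1; (−1)^{0·-1·2}·(-1)^-1·(+1)^0 = -1.
v=29: a=29^1·(≡28), b=29^1·(≡26) mod 29; (28|29)=+1, (26|29)=-1; (−1)^{1·1·14}·(+1)^1·(-1)^1 = -1.
v=7: a=7^-1·(≡4), b=7^1·(≡1) mod 7; (4|7)=+1, (1|7)=+1; (−1)^{-1·1·3}·(+1)^1·(+1)^-1 = -1.
v=2: v_2(a)=7, v_2(b)=3; units ≡ 7, 1 (mod 8); ε·ε+αω+βω = 1·0+7·0+3·0 ≡ 0  ⇒  (a,b)_2 = +1.
v=11: a=11^-2·(≡1), b=11^-2·(≡5) mod 11; (1|11)=+1, (5|11)=+1; (−1)^{-2·-2·5}·(+1)^-2·(+1)^-2 = +1.
v=∞: 5114382 > 0 and -2030 < 0  ⇒  (a,b)_∞ = +1.
Ram(5114382, -2030) = {5, 7, 13, 17, 19, 29}; no ℚ_5-point on the conic.

[5, 7, 13, 17, 19, 29]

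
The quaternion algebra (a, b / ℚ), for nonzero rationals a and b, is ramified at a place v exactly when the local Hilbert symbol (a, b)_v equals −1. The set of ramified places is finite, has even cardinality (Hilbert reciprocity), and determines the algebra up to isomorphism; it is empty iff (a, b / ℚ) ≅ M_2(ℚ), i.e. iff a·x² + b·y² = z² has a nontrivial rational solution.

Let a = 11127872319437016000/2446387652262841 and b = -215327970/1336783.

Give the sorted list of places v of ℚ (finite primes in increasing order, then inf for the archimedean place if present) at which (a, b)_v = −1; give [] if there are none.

(a, b) ≡ (15, -910) mod (ℚ^×)²; places V = {2, 3, 5, 7, 11, 13, 19, 23, 37, ∞}.
(a,b)_11: α=4, u≡9; β=2, v≡4 (mod 11); (9|11)=+1, (4|11)=+1; sign (−1)^0·+1^2·+1^4 = +1.
(a,b)_37: α=-2, u≡23; β=0, v≡19 (mod 37); (23|37)=-1, (19|37)=-1; sign (−1)^0·-1^0·-1^-2 = +1.
(a,b)_∞: sgn(15)=+, sgn(-910)=−, so +1.
(a,b)_5: α=3, u≡3; β=1, v≡2 (mod 5); (3|5)=-1, (2|5)=-1; sign (−1)^0·-1^1·-1^3 = +1.
(a,b)_3: α=9, u≡2; β=4, v≡2 (mod 3); (2|3)=-1, (2|3)=-1; sign (−1)^0·-1^4·-1^9 = -1.
(a,b)_19: α=-4, u≡3; β=-2, v≡10 (mod 19); (3|19)=-1, (10|19)=-1; sign (−1)^0·-1^-2·-1^-4 = +1.
(a,b)_7: α=-2, u≡2; β=-1, v≡5 (mod 7); (2|7)=+1, (5|7)=-1; sign (−1)^0·+1^-1·-1^-2 = +1.
(a,b)_2: α=6, β=1; u≡7, v≡1 (mod 8); ε(u)ε(v)=1·0, αω(v)=6·0, βω(u)=1·0; sum ≡ 0  ⇒  +1.
(a,b)_23: α=-4, u≡17; β=-2, v≡5 (mod 23); (17|23)=-1, (5|23)=-1; sign (−1)^0·-1^-2·-1^-4 = +1.
(a,b)_13: α=6, u≡2; β=3, v≡6 (mod 13); (2|13)=-1, (6|13)=-1; sign (−1)^0·-1^3·-1^6 = -1.
(15, -910 / ℚ) ramifies at {3, 13}: a division algebra.

[3, 13]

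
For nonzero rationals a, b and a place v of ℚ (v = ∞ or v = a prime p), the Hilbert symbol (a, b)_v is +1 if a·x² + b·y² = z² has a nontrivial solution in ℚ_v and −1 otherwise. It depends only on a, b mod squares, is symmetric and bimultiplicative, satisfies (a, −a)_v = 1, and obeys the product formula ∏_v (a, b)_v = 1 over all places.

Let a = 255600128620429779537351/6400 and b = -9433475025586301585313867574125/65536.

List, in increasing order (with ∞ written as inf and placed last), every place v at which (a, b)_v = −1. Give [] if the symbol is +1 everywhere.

Mod squares: a ≡ 6279, b ≡ -76608285. Check v ∈ {∞, 2, 3, 5, 7, 11, 13, 19, 23, 29, 31}.
v=11: a=11^4·(≡9), b=11^6·(≡4) mod 11; (9|11)=+1, (4|11)=+1; (−1)^{4·6·5}·(+1)^6·(+1)^4 = +1.
v=23: a=23^1·(≡19), b=23^1·(≡11) mod 23; (19|23)=-1, (11|23)=-1; (−1)^{1·1·11}·(-1)^1·(-1)^1 = -1.
v=7: a=7^7·(≡1), b=7^6·(≡2) mod 7; (1|7)=+1, (2|7)=+1; (−1)^{7·6·3}·(+1)^6·(+1)^7 = +1.
v=19: a=19^2·(≡7), b=19^3·(≡15) mod 19; (7|19)=+1, (15|19)=-1; (−1)^{2·3·9}·(+1)^3·(-1)^2 = +1.
v=2: v_2(a)=-8, v_2(b)=-16; units ≡ 7, 3 (mod 8); ε·ε+αω+βω = 1·1+-8·1+-16·0 ≡ 1  ⇒  (a,b)_2 = -1.
v=13: a=13^1·(≡2), b=13^1·(≡6) mod 13; (2|13)=-1, (6|13)=-1; (−1)^{1·1·6}·(-1)^1·(-1)^1 = +1.
v=31: a=31^2·(≡26), b=31^3·(≡12) mod 31; (26|31)=-1, (12|31)=-1; (−1)^{2·3·15}·(-1)^3·(-1)^2 = -1.
v=29: a=29^2·(≡26), b=29^3·(≡27) mod 29; (26|29)=-1, (27|29)=-1; (−1)^{2·3·14}·(-1)^3·(-1)^2 = -1.
v=3: a=3^5·(≡2), b=3^5·(≡1) mod 3; (2|3)=-1, (1|3)=+1; (−1)^{5·5·1}·(-1)^5·(+1)^5 = +1.
v=5: a=5^-2·(≡1), b=5^3·(≡2) mod 5; (1|5)=+1, (2|5)=-1; (−1)^{-2·3·2}·(+1)^3·(-1)^-2 = +1.
v=∞: 6279 > 0 and -76608285 < 0  ⇒  (a,b)_∞ = +1.
Ram(6279, -76608285) = {2, 23, 29, 31}; no ℚ_2-point on the conic.

[2, 23, 29, 31]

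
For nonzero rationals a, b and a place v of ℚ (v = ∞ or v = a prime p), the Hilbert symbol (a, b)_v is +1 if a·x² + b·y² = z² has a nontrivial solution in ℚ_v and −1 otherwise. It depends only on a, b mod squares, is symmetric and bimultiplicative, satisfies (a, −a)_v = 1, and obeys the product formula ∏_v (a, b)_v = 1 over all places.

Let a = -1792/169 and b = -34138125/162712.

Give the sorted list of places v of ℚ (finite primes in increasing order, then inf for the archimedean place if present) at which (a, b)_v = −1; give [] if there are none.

Mod squares: a ≡ -7, b ≡ -462. Check v ∈ {∞, 2, 3, 5, 7, 11, 13, 17, 43}.
v=2: v_2(a)=8, v_2(b)=-3; units ≡ 1, 1 (mod 8); ε·ε+αω+βω = 0·0+8·0+-3·0 ≡ 0  ⇒  (a,b)_2 = +1.
v=7: a=7^1·(≡3), b=7^1·(≡1) mod 7; (3|7)=-1, (1|7)=+1; (−1)^{1·1·3}·(-1)^1·(+1)^1 = +1.
v=∞: -7 < 0 and -462 < 0  ⇒  (a,b)_∞ = -1.
v=13: a=13^-2·(≡2), b=13^0·(≡11) mod 13; (2|13)=-1, (11|13)=-1; (−1)^{-2·0·6}·(-1)^0·(-1)^-2 = +1.
v=43: a=43^0·(≡24), b=43^-2·(≡24) mod 43; (24|43)=+1, (24|43)=+1; (−1)^{0·-2·21}·(+1)^-2·(+1)^0 = +1.
v=17: a=17^0·(≡7), b=17^2·(≡5) mod 17; (7|17)=-1, (5|17)=-1; (−1)^{0·2·8}·(-1)^2·(-1)^0 = +1.
v=5: a=5^0·(≡2), b=5^4·(≡2) mod 5; (2|5)=-1, (2|5)=-1; (−1)^{0·4·2}·(-1)^4·(-1)^0 = +1.
v=3: a=3^0·(≡2), b=3^3·(≡2) mod 3; (2|3)=-1, (2|3)=-1; (−1)^{0·3·1}·(-1)^3·(-1)^0 = -1.
v=11: a=11^0·(≡3), b=11^-1·(≡7) mod 11; (3|11)=+1, (7|11)=-1; (−1)^{0·-1·5}·(+1)^-1·(-1)^0 = +1.
(-7, -462 / ℚ) ramifies at {3, ∞}: a division algebra.

[3, inf]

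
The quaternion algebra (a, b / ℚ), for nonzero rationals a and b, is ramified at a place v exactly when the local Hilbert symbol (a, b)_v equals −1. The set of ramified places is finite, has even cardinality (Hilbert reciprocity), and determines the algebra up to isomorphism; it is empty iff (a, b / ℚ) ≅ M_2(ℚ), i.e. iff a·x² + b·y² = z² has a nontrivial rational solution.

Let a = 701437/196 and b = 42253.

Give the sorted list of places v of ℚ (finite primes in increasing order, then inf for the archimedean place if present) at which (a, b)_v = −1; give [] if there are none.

[11, 29]

Mod squares: a ≡ 5797, b ≡ 42253. Check v ∈ {∞, 2, 7, 11, 17, 29, 31, 47}.
v=2: v_2(a)=-2, v_2(b)=0; units ≡ 5, 5 (mod 8); ε·ε+αω+βω = 0·0+-2·1+0·1 ≡ 0  ⇒  (a,b)_2 = +1.
v=∞: 5797 > 0 and 42253 > 0  ⇒  (a,b)_∞ = +1.
v=47: a=47^0·(≡7), b=47^1·(≡6) mod 47; (7|47)=+1, (6|47)=+1; (−1)^{0·1·23}·(+1)^1·(+1)^0 = +1.
v=17: a=17^1·(≡4), b=17^0·(≡8) mod 17; (4|17)=+1, (8|17)=+1; (−1)^{1·0·8}·(+1)^0·(+1)^1 = +1.
v=11: a=11^3·(≡6), b=11^0·(≡2) mod 11; (6|11)=-1, (2|11)=-1; (−1)^{3·0·5}·(-1)^0·(-1)^3 = -1.
v=31: a=31^1·(≡9), b=31^1·(≡30) mod 31; (9|31)=+1, (30|31)=-1; (−1)^{1·1·15}·(+1)^1·(-1)^1 = +1.
v=29: a=29^0·(≡27), b=29^1·(≡7) mod 29; (27|29)=-1, (7|29)=+1; (−1)^{0·1·14}·(-1)^1·(+1)^0 = -1.
v=7: a=7^-2·(≡4), b=7^0·(≡1) mod 7; (4|7)=+1, (1|7)=+1; (−1)^{-2·0·3}·(+1)^0·(+1)^-2 = +1.
Ram(5797, 42253) = {11, 29}; no ℚ_11-point on the conic.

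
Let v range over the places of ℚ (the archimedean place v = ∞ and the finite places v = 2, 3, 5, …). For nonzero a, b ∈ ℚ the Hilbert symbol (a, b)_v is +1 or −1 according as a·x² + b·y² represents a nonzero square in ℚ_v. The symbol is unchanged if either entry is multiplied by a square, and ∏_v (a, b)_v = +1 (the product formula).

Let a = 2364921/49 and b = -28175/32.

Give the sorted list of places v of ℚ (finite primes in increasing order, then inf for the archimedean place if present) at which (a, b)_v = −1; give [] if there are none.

[13, 17, 23, 29]

Mod squares: a ≡ 262769, b ≡ -46. Check v ∈ {∞, 2, 3, 5, 7, 13, 17, 23, 29, 41}.
v=29: a=29^1·(≡16), b=29^0·(≡14) mod 29; (16|29)=+1, (14|29)=-1; (−1)^{1·0·14}·(+1)^0·(-1)^1 = -1.
v=23: a=23^0·(≡5), b=23^1·(≡7) mod 23; (5|23)=-1, (7|23)=-1; (−1)^{0·1·11}·(-1)^1·(-1)^0 = -1.
v=41: a=41^1·(≡30), b=41^0·(≡10) mod 41; (30|41)=-1, (10|41)=+1; (−1)^{1·0·20}·(-1)^0·(+1)^1 = +1.
v=7: a=7^-2·(≡6), b=7^2·(≡5) mod 7; (6|7)=-1, (5|7)=-1; (−1)^{-2·2·3}·(-1)^2·(-1)^-2 = +1.
v=13: a=13^1·(≡6), b=13^0·(≡8) mod 13; (6|13)=-1, (8|13)=-1; (−1)^{1·0·6}·(-1)^0·(-1)^1 = -1.
v=2: v_2(a)=0, v_2(b)=-5; units ≡ 1, 1 (mod 8); ε·ε+αω+βω = 0·0+0·0+-5·0 ≡ 0  ⇒  (a,b)_2 = +1.
v=17: a=17^1·(≡16), b=17^0·(≡3) mod 17; (16|17)=+1, (3|17)=-1; (−1)^{1·0·8}·(+1)^0·(-1)^1 = -1.
v=∞: 262769 > 0 and -46 < 0  ⇒  (a,b)_∞ = +1.
v=5: a=5^0·(≡4), b=5^2·(≡4) mod 5; (4|5)=+1, (4|5)=+1; (−1)^{0·2·2}·(+1)^2·(+1)^0 = +1.
v=3: a=3^2·(≡2), b=3^0·(≡2) mod 3; (2|3)=-1, (2|3)=-1; (−1)^{2·0·1}·(-1)^0·(-1)^2 = +1.
|Ram(262769, -46)| = 4, even; anisotropic at {13, 17, 23, 29}.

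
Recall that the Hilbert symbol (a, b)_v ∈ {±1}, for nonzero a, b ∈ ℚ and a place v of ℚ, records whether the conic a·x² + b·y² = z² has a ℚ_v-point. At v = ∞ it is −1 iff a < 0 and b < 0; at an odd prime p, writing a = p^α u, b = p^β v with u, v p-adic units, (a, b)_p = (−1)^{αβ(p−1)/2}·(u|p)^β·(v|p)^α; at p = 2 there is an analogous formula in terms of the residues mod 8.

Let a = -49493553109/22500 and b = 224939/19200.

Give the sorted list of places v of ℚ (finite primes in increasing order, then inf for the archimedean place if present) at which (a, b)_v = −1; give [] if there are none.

(a, b) ≡ (-1309, 33) mod (ℚ^×)²; places V = {2, 3, 5, 7, 11, 13, 17, 43, ∞}.
(a,b)_3: α=-2, u≡2; β=-1, v≡2 (mod 3); (2|3)=-1, (2|3)=-1; sign (−1)^0·-1^-1·-1^-2 = -1.
(a,b)_5: α=-4, u≡1; β=-2, v≡3 (mod 5); (1|5)=+1, (3|5)=-1; sign (−1)^0·+1^-2·-1^-4 = +1.
(a,b)_11: α=3, u≡6; β=3, v≡3 (mod 11); (6|11)=-1, (3|11)=+1; sign (−1)^1·-1^3·+1^3 = +1.
(a,b)_13: α=2, u≡10; β=2, v≡8 (mod 13); (10|13)=+1, (8|13)=-1; sign (−1)^0·+1^2·-1^2 = +1.
(a,b)_7: α=1, u≡2; β=0, v≡6 (mod 7); (2|7)=+1, (6|7)=-1; sign (−1)^0·+1^0·-1^1 = -1.
(a,b)_43: α=2, u≡25; β=0, v≡12 (mod 43); (25|43)=+1, (12|43)=-1; sign (−1)^0·+1^0·-1^2 = +1.
(a,b)_2: α=-2, β=-8; u≡3, v≡1 (mod 8); ε(u)ε(v)=1·0, αω(v)=-2·0, βω(u)=-8·1; sum ≡ 0  ⇒  +1.
(a,b)_17: α=1, u≡9; β=0, v≡9 (mod 17); (9|17)=+1, (9|17)=+1; sign (−1)^0·+1^0·+1^1 = +1.
(a,b)_∞: sgn(-1309)=−, sgn(33)=+, so +1.
Ram(-1309, 33) = {3, 7}; no ℚ_3-point on the conic.

[3, 7]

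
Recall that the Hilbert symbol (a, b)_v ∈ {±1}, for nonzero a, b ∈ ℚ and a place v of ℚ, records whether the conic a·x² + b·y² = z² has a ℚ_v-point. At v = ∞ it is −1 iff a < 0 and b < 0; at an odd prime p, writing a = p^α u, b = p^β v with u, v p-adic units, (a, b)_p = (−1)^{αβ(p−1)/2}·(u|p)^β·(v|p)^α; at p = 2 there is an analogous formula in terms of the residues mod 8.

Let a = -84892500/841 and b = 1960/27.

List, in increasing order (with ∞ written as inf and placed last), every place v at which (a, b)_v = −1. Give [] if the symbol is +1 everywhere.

(a, b) ≡ (-77, 30) mod (ℚ^×)²; places V = {2, 3, 5, 7, 11, 29, ∞}.
(a,b)_11: α=1, u≡9; β=0, v≡7 (mod 11); (9|11)=+1, (7|11)=-1; sign (−1)^0·+1^0·-1^1 = -1.
(a,b)_∞: sgn(-77)=−, sgn(30)=+, so +1.
(a,b)_3: α=2, u≡1; β=-3, v≡1 (mod 3); (1|3)=+1, (1|3)=+1; sign (−1)^0·+1^-3·+1^2 = +1.
(a,b)_29: α=-2, u≡12; β=0, v≡6 (mod 29); (12|29)=-1, (6|29)=+1; sign (−1)^0·-1^0·+1^-2 = +1.
(a,b)_7: α=3, u≡6; β=2, v≡2 (mod 7); (6|7)=-1, (2|7)=+1; sign (−1)^0·-1^2·+1^3 = +1.
(a,b)_5: α=4, u≡2; β=1, v≡1 (mod 5); (2|5)=-1, (1|5)=+1; sign (−1)^0·-1^1·+1^4 = -1.
(a,b)_2: α=2, β=3; u≡3, v≡7 (mod 8); ε(u)ε(v)=1·1, αω(v)=2·0, βω(u)=3·1; sum ≡ 0  ⇒  +1.
(-77, 30 / ℚ) ramifies at {5, 11}: a division algebra.

[5, 11]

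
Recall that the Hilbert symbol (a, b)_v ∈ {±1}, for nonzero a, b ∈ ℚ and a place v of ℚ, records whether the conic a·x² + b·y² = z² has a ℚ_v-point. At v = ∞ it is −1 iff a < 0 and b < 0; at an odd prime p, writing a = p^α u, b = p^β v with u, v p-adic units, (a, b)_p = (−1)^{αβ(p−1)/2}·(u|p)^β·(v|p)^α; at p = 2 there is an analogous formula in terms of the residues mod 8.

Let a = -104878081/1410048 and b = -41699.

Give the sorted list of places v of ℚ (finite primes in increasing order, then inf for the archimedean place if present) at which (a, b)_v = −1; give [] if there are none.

Mod squares: a ≡ -17, b ≡ -851. Check v ∈ {∞, 2, 3, 7, 11, 17, 19, 23, 37}.
v=19: a=19^2·(≡8), b=19^0·(≡6) mod 19; (8|19)=-1, (6|19)=+1; (−1)^{2·0·9}·(-1)^0·(+1)^2 = +1.
v=2: v_2(a)=-10, v_2(b)=0; units ≡ 7, 5 (mod 8); ε·ε+αω+βω = 1·0+-10·1+0·0 ≡ 0  ⇒  (a,b)_2 = +1.
v=11: a=11^2·(≡3), b=11^0·(≡2) mod 11; (3|11)=+1, (2|11)=-1; (−1)^{2·0·5}·(+1)^0·(-1)^2 = +1.
v=7: a=7^4·(≡2), b=7^2·(≡3) mod 7; (2|7)=+1, (3|7)=-1; (−1)^{4·2·3}·(+1)^2·(-1)^4 = +1.
v=∞: -17 < 0 and -851 < 0  ⇒  (a,b)_∞ = -1.
v=3: a=3^-4·(≡1), b=3^0·(≡1) mod 3; (1|3)=+1, (1|3)=+1; (−1)^{-4·0·1}·(+1)^0·(+1)^-4 = +1.
v=37: a=37^0·(≡13), b=37^1·(≡20) mod 37; (13|37)=-1, (20|37)=-1; (−1)^{0·1·18}·(-1)^1·(-1)^0 = -1.
v=23: a=23^0·(≡1), b=23^1·(≡4) mod 23; (1|23)=+1, (4|23)=+1; (−1)^{0·1·11}·(+1)^1·(+1)^0 = +1.
v=17: a=17^-1·(≡2), b=17^0·(≡2) mod 17; (2|17)=+1, (2|17)=+1; (−1)^{-1·0·8}·(+1)^0·(+1)^-1 = +1.
Ram(-17, -851) = {37, ∞}; no ℚ_37-point on the conic.

[37, inf]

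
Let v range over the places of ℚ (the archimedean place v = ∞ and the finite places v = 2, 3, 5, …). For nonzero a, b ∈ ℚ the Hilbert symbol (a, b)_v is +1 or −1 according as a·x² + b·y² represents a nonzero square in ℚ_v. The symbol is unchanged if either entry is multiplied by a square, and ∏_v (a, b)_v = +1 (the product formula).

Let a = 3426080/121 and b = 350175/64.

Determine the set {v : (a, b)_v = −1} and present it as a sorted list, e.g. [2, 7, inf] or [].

[3, 5]

Mod squares: a ≡ 4370, b ≡ 14007. Check v ∈ {∞, 2, 3, 5, 7, 11, 19, 23, 29}.
v=29: a=29^0·(≡4), b=29^1·(≡26) mod 29; (4|29)=+1, (26|29)=-1; (−1)^{0·1·14}·(+1)^1·(-1)^0 = +1.
v=7: a=7^2·(≡2), b=7^1·(≡3) mod 7; (2|7)=+1, (3|7)=-1; (−1)^{2·1·3}·(+1)^1·(-1)^2 = +1.
v=11: a=11^-2·(≡9), b=11^0·(≡5) mod 11; (9|11)=+1, (5|11)=+1; (−1)^{-2·0·5}·(+1)^0·(+1)^-2 = +1.
v=∞: 4370 > 0 and 14007 > 0  ⇒  (a,b)_∞ = +1.
v=23: a=23^1·(≡2), b=23^1·(≡14) mod 23; (2|23)=+1, (14|23)=-1; (−1)^{1·1·11}·(+1)^1·(-1)^1 = +1.
v=5: a=5^1·(≡1), b=5^2·(≡3) mod 5; (1|5)=+1, (3|5)=-1; (−1)^{1·2·2}·(+1)^2·(-1)^1 = -1.
v=19: a=19^1·(≡15), b=19^0·(≡17) mod 19; (15|19)=-1, (17|19)=+1; (−1)^{1·0·9}·(-1)^0·(+1)^1 = +1.
v=2: v_2(a)=5, v_2(b)=-6; units ≡ 1, 7 (mod 8); ε·ε+αω+βω = 0·1+5·0+-6·0 ≡ 0  ⇒  (a,b)_2 = +1.
v=3: a=3^0·(≡2), b=3^1·(≡1) mod 3; (2|3)=-1, (1|3)=+1; (−1)^{0·1·1}·(-1)^1·(+1)^0 = -1.
Ram(4370, 14007) = {3, 5}; no ℚ_3-point on the conic.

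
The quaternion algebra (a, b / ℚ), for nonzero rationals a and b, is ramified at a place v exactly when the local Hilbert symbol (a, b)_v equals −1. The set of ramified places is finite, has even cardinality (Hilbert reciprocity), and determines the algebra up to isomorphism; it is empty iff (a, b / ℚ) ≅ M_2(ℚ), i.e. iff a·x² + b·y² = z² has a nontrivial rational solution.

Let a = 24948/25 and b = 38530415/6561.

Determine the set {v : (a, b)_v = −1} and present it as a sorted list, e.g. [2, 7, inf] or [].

Mod squares: a ≡ 77, b ≡ 935. Check v ∈ {∞, 2, 3, 5, 7, 11, 17, 29}.
v=11: a=11^1·(≡8), b=11^1·(≡7) mod 11; (8|11)=-1, (7|11)=-1; (−1)^{1·1·5}·(-1)^1·(-1)^1 = -1.
v=29: a=29^0·(≡27), b=29^2·(≡20) mod 29; (27|29)=-1, (20|29)=+1; (−1)^{0·2·14}·(-1)^2·(+1)^0 = +1.
v=5: a=5^-2·(≡3), b=5^1·(≡3) mod 5; (3|5)=-1, (3|5)=-1; (−1)^{-2·1·2}·(-1)^1·(-1)^-2 = -1.
v=∞: 77 > 0 and 935 > 0  ⇒  (a,b)_∞ = +1.
v=7: a=7^1·(≡2), b=7^2·(≡2) mod 7; (2|7)=+1, (2|7)=+1; (−1)^{1·2·3}·(+1)^2·(+1)^1 = +1.
v=3: a=3^4·(≡2), b=3^-8·(≡2) mod 3; (2|3)=-1, (2|3)=-1; (−1)^{4·-8·1}·(-1)^-8·(-1)^4 = +1.
v=2: v_2(a)=2, v_2(b)=0; units ≡ 5, 7 (mod 8); ε·ε+αω+βω = 0·1+2·0+0·1 ≡ 0  ⇒  (a,b)_2 = +1.
v=17: a=17^0·(≡16), b=17^1·(≡13) mod 17; (16|17)=+1, (13|17)=+1; (−1)^{0·1·8}·(+1)^1·(+1)^0 = +1.
|Ram(77, 935)| = 2, even; anisotropic at {5, 11}.

[5, 11]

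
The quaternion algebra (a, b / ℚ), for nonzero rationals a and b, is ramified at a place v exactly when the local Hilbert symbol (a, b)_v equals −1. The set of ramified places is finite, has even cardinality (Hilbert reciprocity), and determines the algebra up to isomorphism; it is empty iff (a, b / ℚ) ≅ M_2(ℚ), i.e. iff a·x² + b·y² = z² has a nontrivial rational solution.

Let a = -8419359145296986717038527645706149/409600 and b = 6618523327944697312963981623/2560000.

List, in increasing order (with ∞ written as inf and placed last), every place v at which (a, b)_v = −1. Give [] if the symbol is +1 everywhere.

(a, b) ≡ (-176341, 5235167) mod (ℚ^×)²; places V = {2, 3, 5, 7, 11, 17, 23, 29, 37, 41, ∞}.
(a,b)_2: α=-14, β=-12; u≡3, v≡7 (mod 8); ε(u)ε(v)=1·1, αω(v)=-14·0, βω(u)=-12·1; sum ≡ 1  ⇒  -1.
(a,b)_3: α=14, u≡2; β=10, v≡2 (mod 3); (2|3)=-1, (2|3)=-1; sign (−1)^0·-1^10·-1^14 = +1.
(a,b)_37: α=4, u≡21; β=3, v≡28 (mod 37); (21|37)=+1, (28|37)=+1; sign (−1)^0·+1^3·+1^4 = +1.
(a,b)_7: α=6, u≡6; β=5, v≡2 (mod 7); (6|7)=-1, (2|7)=+1; sign (−1)^0·-1^5·+1^6 = -1.
(a,b)_41: α=1, u≡36; β=1, v≡34 (mod 41); (36|41)=+1, (34|41)=-1; sign (−1)^0·+1^1·-1^1 = -1.
(a,b)_5: α=-2, u≡4; β=-4, v≡3 (mod 5); (4|5)=+1, (3|5)=-1; sign (−1)^0·+1^-4·-1^-2 = +1.
(a,b)_29: α=4, u≡17; β=3, v≡26 (mod 29); (17|29)=-1, (26|29)=-1; sign (−1)^0·-1^3·-1^4 = -1.
(a,b)_∞: sgn(-176341)=−, sgn(5235167)=+, so +1.
(a,b)_11: α=3, u≡10; β=4, v≡9 (mod 11); (10|11)=-1, (9|11)=+1; sign (−1)^0·-1^4·+1^3 = +1.
(a,b)_23: α=3, u≡19; β=2, v≡10 (mod 23); (19|23)=-1, (10|23)=-1; sign (−1)^0·-1^2·-1^3 = -1.
(a,b)_17: α=1, u≡6; β=1, v≡13 (mod 17); (6|17)=-1, (13|17)=+1; sign (−1)^0·-1^1·+1^1 = -1.
Ram(-176341, 5235167) = {2, 7, 17, 23, 29, 41}; no ℚ_2-point on the conic.

[2, 7, 17, 23, 29, 41]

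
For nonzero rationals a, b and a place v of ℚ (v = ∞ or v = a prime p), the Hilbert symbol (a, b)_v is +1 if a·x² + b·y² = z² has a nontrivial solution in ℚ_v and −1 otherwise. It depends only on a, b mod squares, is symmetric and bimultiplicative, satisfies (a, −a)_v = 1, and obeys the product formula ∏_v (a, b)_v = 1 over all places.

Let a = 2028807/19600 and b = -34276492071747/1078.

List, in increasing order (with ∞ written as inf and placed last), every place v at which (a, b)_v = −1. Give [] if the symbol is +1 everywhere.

[2, 31]

Mod squares: a ≡ 23, b ≡ -298034. Check v ∈ {∞, 2, 3, 5, 7, 11, 19, 23, 31}.
v=7: a=7^-2·(≡4), b=7^-2·(≡5) mod 7; (4|7)=+1, (5|7)=-1; (−1)^{-2·-2·3}·(+1)^-2·(-1)^-2 = +1.
v=23: a=23^1·(≡1), b=23^3·(≡11) mod 23; (1|23)=+1, (11|23)=-1; (−1)^{1·3·11}·(+1)^3·(-1)^1 = +1.
v=2: v_2(a)=-4, v_2(b)=-1; units ≡ 7, 7 (mod 8); ε·ε+αω+βω = 1·1+-4·0+-1·0 ≡ 1  ⇒  (a,b)_2 = -1.
v=5: a=5^-2·(≡3), b=5^0·(≡1) mod 5; (3|5)=-1, (1|5)=+1; (−1)^{-2·0·2}·(-1)^0·(+1)^-2 = +1.
v=19: a=19^0·(≡4), b=19^1·(≡14) mod 19; (4|19)=+1, (14|19)=-1; (−1)^{0·1·9}·(+1)^1·(-1)^0 = +1.
v=31: a=31^0·(≡17), b=31^1·(≡13) mod 31; (17|31)=-1, (13|31)=-1; (−1)^{0·1·15}·(-1)^1·(-1)^0 = -1.
v=3: a=3^6·(≡2), b=3^14·(≡1) mod 3; (2|3)=-1, (1|3)=+1; (−1)^{6·14·1}·(-1)^14·(+1)^6 = +1.
v=∞: 23 > 0 and -298034 < 0  ⇒  (a,b)_∞ = +1.
v=11: a=11^2·(≡4), b=11^-1·(≡2) mod 11; (4|11)=+1, (2|11)=-1; (−1)^{2·-1·5}·(+1)^-1·(-1)^2 = +1.
|Ram(23, -298034)| = 2, even; anisotropic at {2, 31}.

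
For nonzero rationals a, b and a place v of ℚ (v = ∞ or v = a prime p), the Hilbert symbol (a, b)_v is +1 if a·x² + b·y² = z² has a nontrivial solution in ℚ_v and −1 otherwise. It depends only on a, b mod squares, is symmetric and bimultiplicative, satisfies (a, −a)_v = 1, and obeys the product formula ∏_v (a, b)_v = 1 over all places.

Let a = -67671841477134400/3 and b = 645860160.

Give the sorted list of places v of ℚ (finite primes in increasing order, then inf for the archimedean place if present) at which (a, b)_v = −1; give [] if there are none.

Mod squares: a ≡ -3, b ≡ 1121285. Check v ∈ {∞, 2, 3, 5, 11, 19, 29, 37}.
v=19: a=19^2·(≡1), b=19^1·(≡6) mod 19; (1|19)=+1, (6|19)=+1; (−1)^{2·1·9}·(+1)^1·(+1)^2 = +1.
v=11: a=11^2·(≡6), b=11^1·(≡3) mod 11; (6|11)=-1, (3|11)=+1; (−1)^{2·1·5}·(-1)^1·(+1)^2 = -1.
v=29: a=29^4·(≡17), b=29^1·(≡26) mod 29; (17|29)=-1, (26|29)=-1; (−1)^{4·1·14}·(-1)^1·(-1)^4 = -1.
v=37: a=37^2·(≡27), b=37^1·(≡5) mod 37; (27|37)=+1, (5|37)=-1; (−1)^{2·1·18}·(+1)^1·(-1)^2 = +1.
v=5: a=5^2·(≡3), b=5^1·(≡2) mod 5; (3|5)=-1, (2|5)=-1; (−1)^{2·1·2}·(-1)^1·(-1)^2 = -1.
v=2: v_2(a)=6, v_2(b)=6; units ≡ 5, 5 (mod 8); ε·ε+αω+βω = 0·0+6·1+6·1 ≡ 0  ⇒  (a,b)_2 = +1.
v=∞: -3 < 0 and 1121285 > 0  ⇒  (a,b)_∞ = +1.
v=3: a=3^-1·(≡2), b=3^2·(≡2) mod 3; (2|3)=-1, (2|3)=-1; (−1)^{-1·2·1}·(-1)^2·(-1)^-1 = -1.
Ram(-3, 1121285) = {3, 5, 11, 29}; no ℚ_3-point on the conic.

[3, 5, 11, 29]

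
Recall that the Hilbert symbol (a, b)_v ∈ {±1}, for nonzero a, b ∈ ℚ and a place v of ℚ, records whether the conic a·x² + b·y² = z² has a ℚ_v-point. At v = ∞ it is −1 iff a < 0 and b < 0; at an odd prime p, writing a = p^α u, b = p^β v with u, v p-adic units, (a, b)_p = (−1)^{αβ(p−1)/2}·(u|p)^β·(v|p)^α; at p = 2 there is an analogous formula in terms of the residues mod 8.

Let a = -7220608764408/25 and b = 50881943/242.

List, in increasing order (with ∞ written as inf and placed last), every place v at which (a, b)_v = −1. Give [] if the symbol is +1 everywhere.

Mod squares: a ≡ -555602398, b ≡ 2076814. Check v ∈ {∞, 2, 3, 5, 7, 11, 13, 17, 19, 23, 31, 41, 43}.
v=23: a=23^1·(≡22), b=23^0·(≡18) mod 23; (22|23)=-1, (18|23)=+1; (−1)^{1·0·11}·(-1)^0·(+1)^1 = +1.
v=41: a=41^1·(≡18), b=41^1·(≡22) mod 41; (18|41)=+1, (22|41)=-1; (−1)^{1·1·20}·(+1)^1·(-1)^1 = -1.
v=2: v_2(a)=3, v_2(b)=-1; units ≡ 1, 7 (mod 8); ε·ε+αω+βω = 0·1+3·0+-1·0 ≡ 0  ⇒  (a,b)_2 = +1.
v=43: a=43^1·(≡25), b=43^1·(≡1) mod 43; (25|43)=+1, (1|43)=+1; (−1)^{1·1·21}·(+1)^1·(+1)^1 = -1.
v=17: a=17^1·(≡6), b=17^0·(≡2) mod 17; (6|17)=-1, (2|17)=+1; (−1)^{1·0·8}·(-1)^0·(+1)^1 = +1.
v=5: a=5^-2·(≡2), b=5^0·(≡4) mod 5; (2|5)=-1, (4|5)=+1; (−1)^{-2·0·2}·(-1)^0·(+1)^-2 = +1.
v=∞: -555602398 < 0 and 2076814 > 0  ⇒  (a,b)_∞ = +1.
v=7: a=7^0·(≡6), b=7^2·(≡5) mod 7; (6|7)=-1, (5|7)=-1; (−1)^{0·2·3}·(-1)^2·(-1)^0 = +1.
v=19: a=19^2·(≡3), b=19^1·(≡3) mod 19; (3|19)=-1, (3|19)=-1; (−1)^{2·1·9}·(-1)^1·(-1)^2 = -1.
v=31: a=31^1·(≡30), b=31^1·(≡11) mod 31; (30|31)=-1, (11|31)=-1; (−1)^{1·1·15}·(-1)^1·(-1)^1 = -1.
v=11: a=11^0·(≡9), b=11^-2·(≡1) mod 11; (9|11)=+1, (1|11)=+1; (−1)^{0·-2·5}·(+1)^-2·(+1)^0 = +1.
v=3: a=3^2·(≡2), b=3^0·(≡1) mod 3; (2|3)=-1, (1|3)=+1; (−1)^{2·0·1}·(-1)^0·(+1)^2 = +1.
v=13: a=13^1·(≡5), b=13^0·(≡1) mod 13; (5|13)=-1, (1|13)=+1; (−1)^{1·0·6}·(-1)^0·(+1)^1 = +1.
(-555602398, 2076814 / ℚ) ramifies at {19, 31, 41, 43}: a division algebra.

[19, 31, 41, 43]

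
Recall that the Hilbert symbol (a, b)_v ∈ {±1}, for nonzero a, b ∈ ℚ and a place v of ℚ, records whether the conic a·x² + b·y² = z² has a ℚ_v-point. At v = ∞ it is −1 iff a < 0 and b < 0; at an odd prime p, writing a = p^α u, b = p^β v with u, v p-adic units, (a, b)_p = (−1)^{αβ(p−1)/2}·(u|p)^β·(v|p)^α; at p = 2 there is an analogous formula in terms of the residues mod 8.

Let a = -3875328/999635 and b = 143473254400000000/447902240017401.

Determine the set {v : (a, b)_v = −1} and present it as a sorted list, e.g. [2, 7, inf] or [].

[2, 7]

(a, b) ≡ (-70, 34) mod (ℚ^×)²; places V = {2, 3, 5, 7, 13, 17, 19, 29, ∞}.
(a,b)_∞: sgn(-70)=−, sgn(34)=+, so +1.
(a,b)_17: α=0, u≡9; β=1, v≡4 (mod 17); (9|17)=+1, (4|17)=+1; sign (−1)^0·+1^1·+1^0 = +1.
(a,b)_3: α=2, u≡2; β=-2, v≡1 (mod 3); (2|3)=-1, (1|3)=+1; sign (−1)^0·-1^-2·+1^2 = +1.
(a,b)_13: α=-4, u≡7; β=-10, v≡5 (mod 13); (7|13)=-1, (5|13)=-1; sign (−1)^0·-1^-10·-1^-4 = +1.
(a,b)_19: α=0, u≡1; β=-2, v≡2 (mod 19); (1|19)=+1, (2|19)=-1; sign (−1)^0·+1^-2·-1^0 = +1.
(a,b)_5: α=-1, u≡1; β=8, v≡4 (mod 5); (1|5)=+1, (4|5)=+1; sign (−1)^0·+1^8·+1^-1 = +1.
(a,b)_7: α=-1, u≡1; β=2, v≡3 (mod 7); (1|7)=+1, (3|7)=-1; sign (−1)^0·+1^2·-1^-1 = -1.
(a,b)_29: α=2, u≡18; β=2, v≡16 (mod 29); (18|29)=-1, (16|29)=+1; sign (−1)^0·-1^2·+1^2 = +1.
(a,b)_2: α=9, β=19; u≡5, v≡1 (mod 8); ε(u)ε(v)=0·0, αω(v)=9·0, βω(u)=19·1; sum ≡ 1  ⇒  -1.
(-70, 34 / ℚ) ramifies at {2, 7}: a division algebra.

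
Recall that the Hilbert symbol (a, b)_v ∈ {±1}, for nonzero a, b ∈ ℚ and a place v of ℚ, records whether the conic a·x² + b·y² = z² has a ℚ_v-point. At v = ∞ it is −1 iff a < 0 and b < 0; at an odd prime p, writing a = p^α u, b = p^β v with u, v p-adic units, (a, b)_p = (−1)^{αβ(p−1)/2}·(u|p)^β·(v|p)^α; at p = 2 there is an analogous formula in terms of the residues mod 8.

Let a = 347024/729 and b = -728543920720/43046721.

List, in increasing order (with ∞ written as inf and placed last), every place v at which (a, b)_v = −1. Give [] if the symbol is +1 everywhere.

Mod squares: a ≡ 41, b ≡ -1045. Check v ∈ {∞, 2, 3, 5, 7, 11, 19, 23, 41}.
v=3: a=3^-6·(≡2), b=3^-16·(≡2) mod 3; (2|3)=-1, (2|3)=-1; (−1)^{-6·-16·1}·(-1)^-16·(-1)^-6 = +1.
v=11: a=11^0·(≡6), b=11^1·(≡3) mod 11; (6|11)=-1, (3|11)=+1; (−1)^{0·1·5}·(-1)^1·(+1)^0 = -1.
v=5: a=5^0·(≡1), b=5^1·(≡1) mod 5; (1|5)=+1, (1|5)=+1; (−1)^{0·1·2}·(+1)^1·(+1)^0 = +1.
v=19: a=19^0·(≡12), b=19^1·(≡2) mod 19; (12|19)=-1, (2|19)=-1; (−1)^{0·1·9}·(-1)^1·(-1)^0 = -1.
v=7: a=7^0·(≡6), b=7^2·(≡3) mod 7; (6|7)=-1, (3|7)=-1; (−1)^{0·2·3}·(-1)^2·(-1)^0 = +1.
v=∞: 41 > 0 and -1045 < 0  ⇒  (a,b)_∞ = +1.
v=2: v_2(a)=4, v_2(b)=4; units ≡ 1, 3 (mod 8); ε·ε+αω+βω = 0·1+4·1+4·0 ≡ 0  ⇒  (a,b)_2 = +1.
v=41: a=41^1·(≡39), b=41^2·(≡31) mod 41; (39|41)=+1, (31|41)=+1; (−1)^{1·2·20}·(+1)^2·(+1)^1 = +1.
v=23: a=23^2·(≡18), b=23^2·(≡4) mod 23; (18|23)=+1, (4|23)=+1; (−1)^{2·2·11}·(+1)^2·(+1)^2 = +1.
Ram(41, -1045) = {11, 19}; no ℚ_11-point on the conic.

[11, 19]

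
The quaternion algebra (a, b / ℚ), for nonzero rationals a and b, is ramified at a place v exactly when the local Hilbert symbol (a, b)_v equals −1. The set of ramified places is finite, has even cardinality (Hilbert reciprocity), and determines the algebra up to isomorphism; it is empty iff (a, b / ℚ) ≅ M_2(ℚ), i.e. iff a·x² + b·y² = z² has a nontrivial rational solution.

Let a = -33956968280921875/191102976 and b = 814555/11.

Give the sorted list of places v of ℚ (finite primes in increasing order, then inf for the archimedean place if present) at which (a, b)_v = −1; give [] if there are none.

[7, 53]

(a, b) ≡ (-122858611, 6545) mod (ℚ^×)²; places V = {2, 3, 5, 7, 11, 17, 19, 31, 37, 43, 47, 53, ∞}.
(a,b)_2: α=-18, β=0; u≡5, v≡1 (mod 8); ε(u)ε(v)=0·0, αω(v)=-18·0, βω(u)=0·1; sum ≡ 0  ⇒  +1.
(a,b)_3: α=-6, u≡2; β=0, v≡2 (mod 3); (2|3)=-1, (2|3)=-1; sign (−1)^0·-1^0·-1^-6 = +1.
(a,b)_19: α=2, u≡9; β=0, v≡4 (mod 19); (9|19)=+1, (4|19)=+1; sign (−1)^0·+1^0·+1^2 = +1.
(a,b)_37: α=1, u≡1; β=2, v≡7 (mod 37); (1|37)=+1, (7|37)=+1; sign (−1)^0·+1^2·+1^1 = +1.
(a,b)_53: α=1, u≡8; β=0, v≡48 (mod 53); (8|53)=-1, (48|53)=-1; sign (−1)^0·-1^0·-1^1 = -1.
(a,b)_31: α=1, u≡20; β=0, v≡14 (mod 31); (20|31)=+1, (14|31)=+1; sign (−1)^0·+1^0·+1^1 = +1.
(a,b)_∞: sgn(-122858611)=−, sgn(6545)=+, so +1.
(a,b)_11: α=0, u≡1; β=-1, v≡5 (mod 11); (1|11)=+1, (5|11)=+1; sign (−1)^0·+1^-1·+1^0 = +1.
(a,b)_47: α=1, u≡10; β=0, v≡34 (mod 47); (10|47)=-1, (34|47)=+1; sign (−1)^0·-1^0·+1^1 = +1.
(a,b)_7: α=2, u≡3; β=1, v≡1 (mod 7); (3|7)=-1, (1|7)=+1; sign (−1)^0·-1^1·+1^2 = -1.
(a,b)_17: α=0, u≡13; β=1, v≡7 (mod 17); (13|17)=+1, (7|17)=-1; sign (−1)^0·+1^1·-1^0 = +1.
(a,b)_5: α=6, u≡1; β=1, v≡1 (mod 5); (1|5)=+1, (1|5)=+1; sign (−1)^0·+1^1·+1^6 = +1.
(a,b)_43: α=1, u≡35; β=0, v≡24 (mod 43); (35|43)=+1, (24|43)=+1; sign (−1)^0·+1^0·+1^1 = +1.
Ram(-122858611, 6545) = {7, 53}; no ℚ_7-point on the conic.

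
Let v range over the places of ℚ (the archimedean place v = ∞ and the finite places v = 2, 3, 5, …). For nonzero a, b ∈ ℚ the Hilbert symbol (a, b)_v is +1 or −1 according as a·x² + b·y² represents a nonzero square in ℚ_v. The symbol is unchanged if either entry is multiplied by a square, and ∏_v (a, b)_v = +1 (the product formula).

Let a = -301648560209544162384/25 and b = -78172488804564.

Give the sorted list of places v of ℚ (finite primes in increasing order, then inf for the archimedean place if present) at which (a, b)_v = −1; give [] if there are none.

[2, inf]

Mod squares: a ≡ -2250941, b ≡ -21. Check v ∈ {∞, 2, 3, 5, 7, 11, 23, 31, 41}.
v=5: a=5^-2·(≡1), b=5^0·(≡1) mod 5; (1|5)=+1, (1|5)=+1; (−1)^{-2·0·2}·(+1)^0·(+1)^-2 = +1.
v=7: a=7^1·(≡5), b=7^1·(≡1) mod 7; (5|7)=-1, (1|7)=+1; (−1)^{1·1·3}·(-1)^1·(+1)^1 = +1.
v=11: a=11^3·(≡7), b=11^2·(≡9) mod 11; (7|11)=-1, (9|11)=+1; (−1)^{3·2·5}·(-1)^2·(+1)^3 = +1.
v=31: a=31^3·(≡6), b=31^2·(≡8) mod 31; (6|31)=-1, (8|31)=+1; (−1)^{3·2·15}·(-1)^2·(+1)^3 = +1.
v=23: a=23^3·(≡20), b=23^2·(≡4) mod 23; (20|23)=-1, (4|23)=+1; (−1)^{3·2·11}·(-1)^2·(+1)^3 = +1.
v=41: a=41^3·(≡40), b=41^2·(≡32) mod 41; (40|41)=+1, (32|41)=+1; (−1)^{3·2·20}·(+1)^2·(+1)^3 = +1.
v=2: v_2(a)=4, v_2(b)=2; units ≡ 3, 3 (mod 8); ε·ε+αω+βω = 1·1+4·1+2·1 ≡ 1  ⇒  (a,b)_2 = -1.
v=∞: -2250941 < 0 and -21 < 0  ⇒  (a,b)_∞ = -1.
v=3: a=3^4·(≡1), b=3^3·(≡2) mod 3; (1|3)=+1, (2|3)=-1; (−1)^{4·3·1}·(+1)^3·(-1)^4 = +1.
|Ram(-2250941, -21)| = 2, even; anisotropic at {2, ∞}.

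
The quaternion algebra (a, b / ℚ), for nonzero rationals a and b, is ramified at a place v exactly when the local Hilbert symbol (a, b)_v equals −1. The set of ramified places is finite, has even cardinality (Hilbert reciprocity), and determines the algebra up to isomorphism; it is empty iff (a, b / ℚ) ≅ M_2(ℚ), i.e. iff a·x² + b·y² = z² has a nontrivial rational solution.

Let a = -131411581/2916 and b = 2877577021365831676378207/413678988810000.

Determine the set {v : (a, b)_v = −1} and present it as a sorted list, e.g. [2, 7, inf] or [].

(a, b) ≡ (-7429, 7) mod (ℚ^×)²; places V = {2, 3, 5, 7, 17, 19, 23, 31, 41, ∞}.
(a,b)_7: α=2, u≡5; β=7, v≡4 (mod 7); (5|7)=-1, (4|7)=+1; sign (−1)^0·-1^7·+1^2 = -1.
(a,b)_19: α=3, u≡14; β=6, v≡16 (mod 19); (14|19)=-1, (16|19)=+1; sign (−1)^0·-1^6·+1^3 = +1.
(a,b)_41: α=0, u≡4; β=2, v≡11 (mod 41); (4|41)=+1, (11|41)=-1; sign (−1)^0·+1^2·-1^0 = +1.
(a,b)_5: α=0, u≡4; β=-4, v≡2 (mod 5); (4|5)=+1, (2|5)=-1; sign (−1)^0·+1^-4·-1^0 = +1.
(a,b)_3: α=-6, u≡2; β=-16, v≡1 (mod 3); (2|3)=-1, (1|3)=+1; sign (−1)^0·-1^-16·+1^-6 = +1.
(a,b)_17: α=1, u≡5; β=4, v≡11 (mod 17); (5|17)=-1, (11|17)=-1; sign (−1)^0·-1^4·-1^1 = -1.
(a,b)_23: α=1, u≡5; β=2, v≡15 (mod 23); (5|23)=-1, (15|23)=-1; sign (−1)^0·-1^2·-1^1 = -1.
(a,b)_∞: sgn(-7429)=−, sgn(7)=+, so +1.
(a,b)_2: α=-2, β=-4; u≡3, v≡7 (mod 8); ε(u)ε(v)=1·1, αω(v)=-2·0, βω(u)=-4·1; sum ≡ 1  ⇒  -1.
(a,b)_31: α=0, u≡27; β=-2, v≡4 (mod 31); (27|31)=-1, (4|31)=+1; sign (−1)^0·-1^-2·+1^0 = +1.
(-7429, 7 / ℚ) ramifies at {2, 7, 17, 23}: a division algebra.

[2, 7, 17, 23]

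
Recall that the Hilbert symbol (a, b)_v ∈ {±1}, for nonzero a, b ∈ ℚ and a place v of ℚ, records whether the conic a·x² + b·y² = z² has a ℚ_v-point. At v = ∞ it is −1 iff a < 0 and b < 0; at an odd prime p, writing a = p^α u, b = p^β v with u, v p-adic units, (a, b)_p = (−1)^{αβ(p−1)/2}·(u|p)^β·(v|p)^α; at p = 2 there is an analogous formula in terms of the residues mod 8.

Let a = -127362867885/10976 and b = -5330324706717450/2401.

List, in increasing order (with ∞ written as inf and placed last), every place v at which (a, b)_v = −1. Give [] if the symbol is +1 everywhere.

Mod squares: a ≡ -1190, b ≡ -138. Check v ∈ {∞, 2, 3, 5, 7, 11, 17, 23}.
v=∞: -1190 < 0 and -138 < 0  ⇒  (a,b)_∞ = -1.
v=5: a=5^1·(≡3), b=5^2·(≡2) mod 5; (3|5)=-1, (2|5)=-1; (−1)^{1·2·2}·(-1)^2·(-1)^1 = -1.
v=3: a=3^4·(≡1), b=3^1·(≡2) mod 3; (1|3)=+1, (2|3)=-1; (−1)^{4·1·1}·(+1)^1·(-1)^4 = +1.
v=23: a=23^2·(≡4), b=23^3·(≡19) mod 23; (4|23)=+1, (19|23)=-1; (−1)^{2·3·11}·(+1)^3·(-1)^2 = +1.
v=7: a=7^-3·(≡5), b=7^-4·(≡1) mod 7; (5|7)=-1, (1|7)=+1; (−1)^{-3·-4·3}·(-1)^-4·(+1)^-3 = +1.
v=17: a=17^3·(≡15), b=17^6·(≡1) mod 17; (15|17)=+1, (1|17)=+1; (−1)^{3·6·8}·(+1)^6·(+1)^3 = +1.
v=2: v_2(a)=-5, v_2(b)=1; units ≡ 5, 3 (mod 8); ε·ε+αω+βω = 0·1+-5·1+1·1 ≡ 0  ⇒  (a,b)_2 = +1.
v=11: a=11^2·(≡4), b=11^2·(≡3) mod 11; (4|11)=+1, (3|11)=+1; (−1)^{2·2·5}·(+1)^2·(+1)^2 = +1.
Ram(-1190, -138) = {5, ∞}; no ℚ_5-point on the conic.

[5, inf]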